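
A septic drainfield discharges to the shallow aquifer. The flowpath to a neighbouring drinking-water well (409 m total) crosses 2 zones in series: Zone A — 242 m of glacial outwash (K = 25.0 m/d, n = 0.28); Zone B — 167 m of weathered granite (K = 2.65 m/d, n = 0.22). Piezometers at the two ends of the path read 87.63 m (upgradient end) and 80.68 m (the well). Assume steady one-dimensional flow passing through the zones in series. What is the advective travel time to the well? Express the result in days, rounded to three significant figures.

Total head drop ΔH = 87.63 − 80.68 = 6.95 m
Continuity: the same q passes through each zone, so ΔH = q·Σ(L_j/K_j) — the zones act as resistances in series.
Σ(L/K) = 242/25.0 + 167/2.65 = 9.680 + 63.02 = 72.70 d
q = ΔH / Σ(L/K) = 6.95 / 72.70 = 0.09560 m/d (same in every zone)
Zone A: v = q/n = 0.09560/0.28 = 0.3414 m/d → t_A = 242/0.3414 = 708.8 d
Zone B: v = q/n = 0.09560/0.22 = 0.4345 m/d → t_B = 167/0.4345 = 384.3 d
Total t = 708.8 + 384.3 = 1093 d

1090 days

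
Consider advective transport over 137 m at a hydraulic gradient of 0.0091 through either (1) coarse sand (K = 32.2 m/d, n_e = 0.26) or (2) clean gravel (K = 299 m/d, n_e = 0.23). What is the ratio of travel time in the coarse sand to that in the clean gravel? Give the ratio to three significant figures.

Unit 1 (coarse sand): v = 32.2×0.0091/0.26 = 1.127 m/d, t = 137/1.127 = 121.6 d
Unit 2 (clean gravel): v = 299×0.0091/0.23 = 11.83 m/d, t = 137/11.83 = 11.58 d
t(coarse sand) / t(clean gravel) = 121.6/11.58 = 10.5

10.5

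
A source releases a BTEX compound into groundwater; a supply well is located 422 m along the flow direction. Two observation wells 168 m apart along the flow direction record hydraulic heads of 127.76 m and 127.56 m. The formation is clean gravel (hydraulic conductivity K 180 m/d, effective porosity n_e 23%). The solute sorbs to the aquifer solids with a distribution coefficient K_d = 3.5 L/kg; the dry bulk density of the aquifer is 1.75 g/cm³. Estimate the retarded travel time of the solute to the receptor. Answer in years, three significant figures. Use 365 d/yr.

Hydraulic gradient i = (127.76 − 127.56) / 168 = 0.20 / 168 = 0.001190
q = Ki = 180 × 0.001190 = 0.2143 m/d
Seepage velocity v = q / n = 0.2143 / 0.23 = 0.9317 m/d
Retardation R = 1 + ρ_b·K_d/n = 1 + 1.75×3.5/0.23 = 27.63
Contaminant velocity v_c = v/R = 0.9317/27.63 = 0.03372 m/d
t = L/v_c = 422/0.03372 = 12520 d
   = 12520/365 = 34.3 yr

34.3 years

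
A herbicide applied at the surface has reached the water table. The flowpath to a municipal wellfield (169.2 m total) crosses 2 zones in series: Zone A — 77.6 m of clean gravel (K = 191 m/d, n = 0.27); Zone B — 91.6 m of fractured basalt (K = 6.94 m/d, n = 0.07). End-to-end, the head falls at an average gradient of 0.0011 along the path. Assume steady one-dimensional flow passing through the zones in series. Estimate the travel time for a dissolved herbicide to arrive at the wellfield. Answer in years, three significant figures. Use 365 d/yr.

5.48 years

Steady 1-D flow in series ⇒ the Darcy flux q is identical in every zone and the zone head losses add (resistances L/K in series).
Σ(L/K) = 77.6/191 + 91.6/6.94 = 0.4063 + 13.20 = 13.61 d
K_eq = L_total / Σ(L/K) = 169.2 / 13.61 = 12.44 m/d
q = K_eq · i = 12.44 × 0.0011 = 0.01368 m/d (same in every zone)
Zone A: v = q/n = 0.01368/0.27 = 0.05067 m/d → t_A = 77.6/0.05067 = 1532 d
Zone B: v = q/n = 0.01368/0.07 = 0.1954 m/d → t_B = 91.6/0.1954 = 468.7 d
Total t = 1532 + 468.7 = 2000 d
   = 2000 / 365 = 5.48 yr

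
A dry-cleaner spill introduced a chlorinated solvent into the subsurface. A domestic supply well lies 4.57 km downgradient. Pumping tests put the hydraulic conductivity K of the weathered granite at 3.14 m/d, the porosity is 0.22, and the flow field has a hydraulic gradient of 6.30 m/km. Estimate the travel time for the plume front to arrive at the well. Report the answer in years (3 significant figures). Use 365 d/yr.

q = Ki = 3.14 × 0.0063 = 0.01978 m/d
Average linear velocity = 0.01978 / 0.22 = 0.08992 m/d
L = 4.57 km = 4570 m
t = L / v = 4570 / 0.08992 = 50820 d
   = 50820 / 365 = 139 yr

139 years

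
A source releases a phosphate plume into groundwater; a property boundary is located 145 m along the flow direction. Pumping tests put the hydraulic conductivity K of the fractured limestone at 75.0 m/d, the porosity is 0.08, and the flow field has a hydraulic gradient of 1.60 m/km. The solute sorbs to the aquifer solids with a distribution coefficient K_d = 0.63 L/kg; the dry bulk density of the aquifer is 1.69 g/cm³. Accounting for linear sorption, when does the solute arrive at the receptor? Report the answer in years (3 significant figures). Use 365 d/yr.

Darcy flux q = K·i = 75.0 × 0.0016 = 0.1200 m/d
v_s = q/n_e = 0.1200/0.08 = 1.500 m/d
Retardation R = 1 + ρ_b·K_d/n = 1 + 1.69×0.63/0.08 = 14.31
Contaminant velocity v_c = v/R = 1.500/14.31 = 0.1048 m/d
t = L/v_c = 145/0.1048 = 1383 d
   = 1383/365 = 3.79 yr

3.79 years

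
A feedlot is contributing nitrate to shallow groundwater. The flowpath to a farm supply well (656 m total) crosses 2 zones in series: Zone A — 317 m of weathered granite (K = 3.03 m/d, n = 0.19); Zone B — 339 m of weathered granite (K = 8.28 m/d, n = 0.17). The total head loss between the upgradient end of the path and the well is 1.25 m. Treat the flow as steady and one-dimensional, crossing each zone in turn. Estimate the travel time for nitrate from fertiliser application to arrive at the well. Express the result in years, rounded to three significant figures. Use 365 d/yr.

Continuity: the same q passes through each zone, so ΔH = q·Σ(L_j/K_j) — the zones act as resistances in series.
Σ(L/K) = 317/3.03 + 339/8.28 = 104.6 + 40.94 = 145.6 d
q = ΔH / Σ(L/K) = 1.25 / 145.6 = 0.008587 m/d (same in every zone)
Zone A: v = q/n = 0.008587/0.19 = 0.04520 m/d → t_A = 317/0.04520 = 7014 d
Zone B: v = q/n = 0.008587/0.17 = 0.05051 m/d → t_B = 339/0.05051 = 6711 d
Total t = 7014 + 6711 = 13720 d
   = 13720 / 365 = 37.6 yr

37.6 years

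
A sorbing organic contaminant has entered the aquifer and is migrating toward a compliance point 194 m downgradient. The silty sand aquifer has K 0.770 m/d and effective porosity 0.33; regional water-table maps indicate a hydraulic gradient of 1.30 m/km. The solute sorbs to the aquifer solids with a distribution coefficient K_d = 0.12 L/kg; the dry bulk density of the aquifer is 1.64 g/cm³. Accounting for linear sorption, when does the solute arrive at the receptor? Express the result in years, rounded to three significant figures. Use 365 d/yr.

Darcy flux q = K·i = 0.770 × 0.0013 = 0.001001 m/d
v_s = q/n_e = 0.001001/0.33 = 0.003033 m/d
Retardation R = 1 + ρ_b·K_d/n = 1 + 1.64×0.12/0.33 = 1.596
Contaminant velocity v_c = v/R = 0.003033/1.596 = 0.001900 m/d
t = L/v_c = 194/0.001900 = 102100 d
   = 102100/365 = 280 yr

280 years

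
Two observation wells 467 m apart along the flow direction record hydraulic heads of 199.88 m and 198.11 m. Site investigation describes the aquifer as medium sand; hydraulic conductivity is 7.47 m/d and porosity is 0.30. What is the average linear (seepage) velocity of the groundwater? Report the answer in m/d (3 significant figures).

Hydraulic gradient i = (199.88 − 198.11) / 467 = 1.77 / 467 = 0.003790
Specific discharge q = 7.47 × 0.003790 = 0.02831 m/d
v = Ki/n = 7.47·0.003790/0.30 = 0.09437 m/d

0.0944 m/d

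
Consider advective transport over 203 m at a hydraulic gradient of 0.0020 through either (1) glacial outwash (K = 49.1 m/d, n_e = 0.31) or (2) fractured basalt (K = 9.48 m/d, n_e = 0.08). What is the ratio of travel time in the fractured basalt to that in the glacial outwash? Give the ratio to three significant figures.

1.34

Unit 1 (glacial outwash): v = 49.1×0.0020/0.31 = 0.3168 m/d, t = 203/0.3168 = 640.8 d
Unit 2 (fractured basalt): v = 9.48×0.0020/0.08 = 0.2370 m/d, t = 203/0.2370 = 856.5 d
t(fractured basalt) / t(glacial outwash) = 856.5/640.8 = 1.34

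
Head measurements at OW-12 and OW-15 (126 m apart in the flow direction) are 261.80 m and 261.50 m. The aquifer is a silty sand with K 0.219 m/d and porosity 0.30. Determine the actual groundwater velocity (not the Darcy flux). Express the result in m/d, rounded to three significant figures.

Hydraulic gradient i = (261.80 − 261.50) / 126 = 0.30 / 126 = 0.002381
Specific discharge q = 0.219 × 0.002381 = 5.214e-4 m/d
v_s = q/n_e = 5.214e-4/0.30 = 0.001738 m/d

0.00174 m/d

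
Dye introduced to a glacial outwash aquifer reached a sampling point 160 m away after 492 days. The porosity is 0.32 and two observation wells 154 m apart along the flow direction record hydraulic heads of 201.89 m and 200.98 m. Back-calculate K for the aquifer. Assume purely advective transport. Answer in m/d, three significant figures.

Hydraulic gradient i = (201.89 − 200.98) / 154 = 0.91 / 154 = 0.005909
v = L / t = 160 / 492 = 0.3252 m/d
K = v · n / i = 0.3252 × 0.32 / 0.005909 = 17.6 m/d

17.6 m/d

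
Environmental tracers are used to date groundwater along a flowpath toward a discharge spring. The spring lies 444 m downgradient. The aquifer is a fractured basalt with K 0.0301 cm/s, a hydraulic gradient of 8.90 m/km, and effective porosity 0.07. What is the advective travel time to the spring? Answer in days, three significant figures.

134 days

K = 0.0301 cm/s × 864 = 26.01 m/d
Specific discharge q = 26.01 × 0.0089 = 0.2315 m/d
v_s = q/n_e = 0.2315/0.07 = 3.307 m/d
t = L / v = 444 / 3.307 = 134.3 d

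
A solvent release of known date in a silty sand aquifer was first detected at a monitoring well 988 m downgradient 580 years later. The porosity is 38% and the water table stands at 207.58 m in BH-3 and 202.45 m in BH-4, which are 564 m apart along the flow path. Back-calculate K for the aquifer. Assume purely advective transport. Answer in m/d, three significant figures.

Hydraulic gradient i = (207.58 − 202.45) / 564 = 5.13 / 564 = 0.009096
t = 580 years = 211700 d
v = L / t = 988 / 211700 = 0.004667 m/d
K = v · n / i = 0.004667 × 0.38 / 0.009096 = 0.195 m/d

0.195 m/d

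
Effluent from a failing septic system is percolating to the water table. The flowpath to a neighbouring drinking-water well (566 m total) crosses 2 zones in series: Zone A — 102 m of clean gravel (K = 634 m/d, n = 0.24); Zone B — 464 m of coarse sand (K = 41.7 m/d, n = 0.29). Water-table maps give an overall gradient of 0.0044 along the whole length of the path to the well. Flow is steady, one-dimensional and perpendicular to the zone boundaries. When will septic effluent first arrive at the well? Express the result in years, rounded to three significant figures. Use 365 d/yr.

Continuity: the same q passes through each zone, so ΔH = q·Σ(L_j/K_j) — the zones act as resistances in series.
Σ(L/K) = 102/634 + 464/41.7 = 0.1609 + 11.13 = 11.29 d
K_eq = L_total / Σ(L/K) = 566 / 11.29 = 50.14 m/d
q = K_eq · i = 50.14 × 0.0044 = 0.2206 m/d (same in every zone)
Zone A: v = q/n = 0.2206/0.24 = 0.9193 m/d → t_A = 102/0.9193 = 111.0 d
Zone B: v = q/n = 0.2206/0.29 = 0.7608 m/d → t_B = 464/0.7608 = 609.9 d
Total t = 111.0 + 609.9 = 720.9 d
   = 720.9 / 365 = 1.97 yr

1.97 years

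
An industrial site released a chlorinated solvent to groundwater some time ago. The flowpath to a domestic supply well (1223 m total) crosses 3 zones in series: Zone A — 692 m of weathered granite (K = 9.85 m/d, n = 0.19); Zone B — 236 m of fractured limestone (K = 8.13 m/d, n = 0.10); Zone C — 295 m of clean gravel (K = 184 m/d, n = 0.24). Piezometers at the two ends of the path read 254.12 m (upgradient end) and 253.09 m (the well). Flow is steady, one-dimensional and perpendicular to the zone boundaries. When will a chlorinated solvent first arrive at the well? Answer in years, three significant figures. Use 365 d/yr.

Total head drop ΔH = 254.12 − 253.09 = 1.03 m
Steady 1-D flow in series ⇒ the Darcy flux q is identical in every zone and the zone head losses add (resistances L/K in series).
Σ(L/K) = 692/9.85 + 236/8.13 + 295/184 = 70.25 + 29.03 + 1.603 = 100.9 d
q = ΔH / Σ(L/K) = 1.03 / 100.9 = 0.01021 m/d (same in every zone)
Zone A: v = q/n = 0.01021/0.19 = 0.05373 m/d → t_A = 692/0.05373 = 12880 d
Zone B: v = q/n = 0.01021/0.10 = 0.1021 m/d → t_B = 236/0.1021 = 2312 d
Zone C: v = q/n = 0.01021/0.24 = 0.04254 m/d → t_C = 295/0.04254 = 6935 d
Total t = 12880 + 2312 + 6935 = 22120 d
   = 22120 / 365 = 60.6 yr

60.6 years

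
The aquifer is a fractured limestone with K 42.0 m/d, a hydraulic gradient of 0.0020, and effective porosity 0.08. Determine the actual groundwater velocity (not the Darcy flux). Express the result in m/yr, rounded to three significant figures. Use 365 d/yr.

Specific discharge q = 42.0 × 0.0020 = 0.08400 m/d
v_s = q/n_e = 0.08400/0.08 = 1.050 m/d
   = 1.050 × 365 = 383 m/yr

383 m/yr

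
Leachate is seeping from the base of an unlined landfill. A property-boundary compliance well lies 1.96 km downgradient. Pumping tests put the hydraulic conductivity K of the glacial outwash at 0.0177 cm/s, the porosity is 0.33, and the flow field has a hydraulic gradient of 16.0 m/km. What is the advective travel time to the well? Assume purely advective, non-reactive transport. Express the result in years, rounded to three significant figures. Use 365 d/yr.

K = 0.0177 cm/s × 864 = 15.29 m/d
q = Ki = 15.29 × 0.016 = 0.2447 m/d
v_s = q/n_e = 0.2447/0.33 = 0.7415 m/d
L = 1.96 km = 1960 m
t = L / v = 1960 / 0.7415 = 2643 d
   = 2643 / 365 = 7.24 yr

7.24 years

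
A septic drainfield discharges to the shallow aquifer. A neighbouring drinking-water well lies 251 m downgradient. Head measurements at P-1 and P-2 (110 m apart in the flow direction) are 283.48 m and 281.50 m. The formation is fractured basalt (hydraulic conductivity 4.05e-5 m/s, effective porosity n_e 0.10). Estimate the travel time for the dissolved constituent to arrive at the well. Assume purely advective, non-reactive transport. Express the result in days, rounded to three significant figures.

Hydraulic gradient i = (283.48 − 281.50) / 110 = 1.98 / 110 = 0.01800
K = 4.05e-5 m/s × 86400 s/d = 3.499 m/d
Specific discharge q = 3.499 × 0.01800 = 0.06299 m/d
v = Ki/n = 3.499·0.01800/0.10 = 0.6299 m/d
t = L / v = 251 / 0.6299 = 398.5 d

399 days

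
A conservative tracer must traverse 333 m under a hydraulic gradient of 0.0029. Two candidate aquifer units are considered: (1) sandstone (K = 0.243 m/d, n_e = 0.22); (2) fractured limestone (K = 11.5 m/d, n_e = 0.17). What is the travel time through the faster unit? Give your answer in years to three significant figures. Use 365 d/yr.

4.65 years

Unit 1 (sandstone): v = 0.243×0.0029/0.22 = 0.003203 m/d, t = 333/0.003203 = 104000 d
Unit 2 (fractured limestone): v = 11.5×0.0029/0.17 = 0.1962 m/d, t = 333/0.1962 = 1697 d
Faster: 1697 d / 365 = 4.65 yr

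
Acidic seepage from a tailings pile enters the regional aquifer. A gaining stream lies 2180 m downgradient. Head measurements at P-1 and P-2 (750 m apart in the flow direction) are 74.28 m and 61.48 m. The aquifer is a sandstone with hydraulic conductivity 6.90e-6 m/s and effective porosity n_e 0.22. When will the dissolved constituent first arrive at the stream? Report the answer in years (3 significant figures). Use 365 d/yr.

Hydraulic gradient i = (74.28 − 61.48) / 750 = 12.80 / 750 = 0.01707
K = 6.90e-6 m/s × 86400 s/d = 0.5962 m/d
Specific discharge q = 0.5962 × 0.01707 = 0.01017 m/d
Average linear velocity = 0.01017 / 0.22 = 0.04625 m/d
t = L / v = 2180 / 0.04625 = 47140 d
   = 47140 / 365 = 129 yr

129 years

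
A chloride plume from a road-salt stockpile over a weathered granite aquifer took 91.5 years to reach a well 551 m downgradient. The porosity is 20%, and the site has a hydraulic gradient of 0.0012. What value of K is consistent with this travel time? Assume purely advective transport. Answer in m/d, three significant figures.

t = 91.5 years = 33400 d
v = L / t = 551 / 33400 = 0.01650 m/d
K = v · n / i = 0.01650 × 0.20 / 0.0012 = 2.75 m/d

2.75 m/d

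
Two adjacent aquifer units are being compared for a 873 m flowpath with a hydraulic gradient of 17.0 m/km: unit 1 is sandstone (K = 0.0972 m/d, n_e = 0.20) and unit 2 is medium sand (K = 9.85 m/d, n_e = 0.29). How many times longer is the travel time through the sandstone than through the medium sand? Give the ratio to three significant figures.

Unit 1 (sandstone): v = 0.0972×0.017/0.20 = 0.008262 m/d, t = 873/0.008262 = 105700 d
Unit 2 (medium sand): v = 9.85×0.017/0.29 = 0.5774 m/d, t = 873/0.5774 = 1512 d
t(sandstone) / t(medium sand) = 105700/1512 = 69.9

69.9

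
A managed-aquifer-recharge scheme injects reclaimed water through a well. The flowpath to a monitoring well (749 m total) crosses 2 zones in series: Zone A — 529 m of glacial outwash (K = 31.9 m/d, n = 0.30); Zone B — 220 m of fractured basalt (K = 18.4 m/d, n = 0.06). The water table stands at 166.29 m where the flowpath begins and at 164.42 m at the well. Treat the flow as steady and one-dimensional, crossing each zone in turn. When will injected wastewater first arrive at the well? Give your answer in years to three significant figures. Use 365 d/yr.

Total head drop ΔH = 166.29 − 164.42 = 1.87 m
Continuity: the same q passes through each zone, so ΔH = q·Σ(L_j/K_j) — the zones act as resistances in series.
Σ(L/K) = 529/31.9 + 220/18.4 = 16.58 + 11.96 = 28.54 d
q = ΔH / Σ(L/K) = 1.87 / 28.54 = 0.06552 m/d (same in every zone)
Zone A: v = q/n = 0.06552/0.30 = 0.2184 m/d → t_A = 529/0.2184 = 2422 d
Zone B: v = q/n = 0.06552/0.06 = 1.092 m/d → t_B = 220/1.092 = 201.5 d
Total t = 2422 + 201.5 = 2624 d
   = 2624 / 365 = 7.19 yr

7.19 years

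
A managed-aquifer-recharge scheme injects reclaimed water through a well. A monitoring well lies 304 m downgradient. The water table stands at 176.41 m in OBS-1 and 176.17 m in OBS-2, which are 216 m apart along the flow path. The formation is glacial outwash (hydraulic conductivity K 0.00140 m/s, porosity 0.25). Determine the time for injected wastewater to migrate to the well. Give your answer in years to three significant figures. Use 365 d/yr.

1.55 years

Hydraulic gradient i = (176.41 − 176.17) / 216 = 0.24 / 216 = 0.001111
K = 0.00140 m/s × 86400 s/d = 121.0 m/d
Darcy flux q = K·i = 121.0 × 0.001111 = 0.1344 m/d
v_s = q/n_e = 0.1344/0.25 = 0.5376 m/d
t = L / v = 304 / 0.5376 = 565.5 d
   = 565.5 / 365 = 1.55 yr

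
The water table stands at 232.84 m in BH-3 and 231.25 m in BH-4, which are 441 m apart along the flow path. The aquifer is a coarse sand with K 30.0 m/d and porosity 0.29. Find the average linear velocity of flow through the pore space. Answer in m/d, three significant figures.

Hydraulic gradient i = (232.84 − 231.25) / 441 = 1.59 / 441 = 0.003605
Specific discharge q = 30.0 × 0.003605 = 0.1082 m/d
Seepage velocity v = q / n = 0.1082 / 0.29 = 0.3730 m/d

0.373 m/d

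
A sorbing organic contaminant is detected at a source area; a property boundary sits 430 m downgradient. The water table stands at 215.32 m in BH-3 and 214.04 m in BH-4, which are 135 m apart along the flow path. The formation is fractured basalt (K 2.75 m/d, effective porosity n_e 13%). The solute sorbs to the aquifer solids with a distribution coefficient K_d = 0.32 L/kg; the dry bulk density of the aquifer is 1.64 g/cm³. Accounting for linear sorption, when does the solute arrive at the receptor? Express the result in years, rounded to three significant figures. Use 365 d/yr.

Hydraulic gradient i = (215.32 − 214.04) / 135 = 1.28 / 135 = 0.009481
Darcy flux q = K·i = 2.75 × 0.009481 = 0.02607 m/d
Seepage velocity v = q / n = 0.02607 / 0.13 = 0.2006 m/d
Retardation R = 1 + ρ_b·K_d/n = 1 + 1.64×0.32/0.13 = 5.037
Contaminant velocity v_c = v/R = 0.2006/5.037 = 0.03982 m/d
t = L/v_c = 430/0.03982 = 10800 d
   = 10800/365 = 29.6 yr

29.6 years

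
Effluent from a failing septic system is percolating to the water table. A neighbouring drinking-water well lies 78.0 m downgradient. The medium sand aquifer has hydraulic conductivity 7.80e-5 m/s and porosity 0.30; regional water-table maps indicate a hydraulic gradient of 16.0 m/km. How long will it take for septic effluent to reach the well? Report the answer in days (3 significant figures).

217 days

K = 7.80e-5 m/s × 86400 s/d = 6.739 m/d
q = Ki = 6.739 × 0.016 = 0.1078 m/d
v_s = q/n_e = 0.1078/0.30 = 0.3594 m/d
t = L / v = 78.0 / 0.3594 = 217.0 d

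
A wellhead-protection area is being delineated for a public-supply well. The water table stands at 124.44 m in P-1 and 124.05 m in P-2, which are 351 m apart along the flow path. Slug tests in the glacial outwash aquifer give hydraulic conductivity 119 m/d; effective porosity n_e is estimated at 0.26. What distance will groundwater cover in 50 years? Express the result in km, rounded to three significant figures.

Hydraulic gradient i = (124.44 − 124.05) / 351 = 0.39 / 351 = 0.001111
Darcy flux q = K·i = 119 × 0.001111 = 0.1322 m/d
Seepage velocity v = q / n = 0.1322 / 0.26 = 0.5085 m/d
T = 50 yr × 365 = 18250 d
L = v × T = 0.5085 × 18250 = 9281 m
   = 9.28 km

9.28 km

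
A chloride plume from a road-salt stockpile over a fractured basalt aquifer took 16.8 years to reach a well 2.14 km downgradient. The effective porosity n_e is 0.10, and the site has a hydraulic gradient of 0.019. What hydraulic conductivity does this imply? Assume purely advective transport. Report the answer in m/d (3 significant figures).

t = 16.8 years = 6132 d
L = 2.14 km = 2140 m
v = L / t = 2140 / 6132 = 0.3490 m/d
K = v · n / i = 0.3490 × 0.10 / 0.019 = 1.84 m/d

1.84 m/d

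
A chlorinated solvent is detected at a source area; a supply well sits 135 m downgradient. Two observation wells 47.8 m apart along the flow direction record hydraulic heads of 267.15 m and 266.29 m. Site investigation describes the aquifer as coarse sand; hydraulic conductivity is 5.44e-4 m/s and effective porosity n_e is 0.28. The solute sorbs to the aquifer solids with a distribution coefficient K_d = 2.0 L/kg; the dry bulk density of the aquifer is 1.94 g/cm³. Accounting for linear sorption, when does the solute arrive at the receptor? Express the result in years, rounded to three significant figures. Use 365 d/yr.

Hydraulic gradient i = (267.15 − 266.29) / 47.8 = 0.86 / 47.8 = 0.01799
K = 5.44e-4 m/s × 86400 s/d = 47.00 m/d
Darcy flux q = K·i = 47.00 × 0.01799 = 0.8456 m/d
v_s = q/n_e = 0.8456/0.28 = 3.020 m/d
Retardation R = 1 + ρ_b·K_d/n = 1 + 1.94×2.0/0.28 = 14.86
Contaminant velocity v_c = v/R = 3.020/14.86 = 0.2033 m/d
t = L/v_c = 135/0.2033 = 664.1 d
   = 664.1/365 = 1.82 yr

1.82 years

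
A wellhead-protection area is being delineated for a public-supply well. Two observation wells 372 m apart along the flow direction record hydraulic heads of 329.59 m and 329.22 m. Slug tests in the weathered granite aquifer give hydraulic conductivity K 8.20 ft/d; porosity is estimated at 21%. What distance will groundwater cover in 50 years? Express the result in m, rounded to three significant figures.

216 m

Hydraulic gradient i = (329.59 − 329.22) / 372 = 0.37 / 372 = 9.946e-4
K = 8.20 ft/d × 0.3048 = 2.499 m/d
Darcy flux q = K·i = 2.499 × 9.946e-4 = 0.002486 m/d
Average linear velocity = 0.002486 / 0.21 = 0.01184 m/d
T = 50 yr × 365 = 18250 d
L = v × T = 0.01184 × 18250 = 216.0 m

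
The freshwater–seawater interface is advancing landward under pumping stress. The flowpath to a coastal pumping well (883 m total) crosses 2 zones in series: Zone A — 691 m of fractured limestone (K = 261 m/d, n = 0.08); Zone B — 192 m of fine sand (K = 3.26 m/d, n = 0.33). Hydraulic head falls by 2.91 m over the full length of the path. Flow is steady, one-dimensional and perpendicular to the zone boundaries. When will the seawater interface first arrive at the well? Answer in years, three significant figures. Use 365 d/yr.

6.87 years

Continuity: the same q passes through each zone, so ΔH = q·Σ(L_j/K_j) — the zones act as resistances in series.
Σ(L/K) = 691/261 + 192/3.26 = 2.648 + 58.90 = 61.54 d
q = ΔH / Σ(L/K) = 2.91 / 61.54 = 0.04728 m/d (same in every zone)
Zone A: v = q/n = 0.04728/0.08 = 0.5910 m/d → t_A = 691/0.5910 = 1169 d
Zone B: v = q/n = 0.04728/0.33 = 0.1433 m/d → t_B = 192/0.1433 = 1340 d
Total t = 1169 + 1340 = 2509 d
   = 2509 / 365 = 6.87 yr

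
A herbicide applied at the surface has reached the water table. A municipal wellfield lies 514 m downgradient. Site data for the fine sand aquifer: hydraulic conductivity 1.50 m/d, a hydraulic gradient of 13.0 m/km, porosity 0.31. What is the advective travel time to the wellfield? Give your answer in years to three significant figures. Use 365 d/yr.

22.4 years

Darcy flux q = K·i = 1.50 × 0.013 = 0.01950 m/d
Average linear velocity = 0.01950 / 0.31 = 0.06290 m/d
t = L / v = 514 / 0.06290 = 8171 d
   = 8171 / 365 = 22.4 yr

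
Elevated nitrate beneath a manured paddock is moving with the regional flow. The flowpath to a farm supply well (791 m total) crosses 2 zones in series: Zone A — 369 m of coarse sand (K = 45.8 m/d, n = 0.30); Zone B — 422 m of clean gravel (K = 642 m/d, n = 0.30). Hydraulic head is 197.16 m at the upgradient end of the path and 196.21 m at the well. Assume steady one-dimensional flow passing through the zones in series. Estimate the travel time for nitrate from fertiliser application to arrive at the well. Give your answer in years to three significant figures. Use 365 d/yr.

Total head drop ΔH = 197.16 − 196.21 = 0.95 m
Continuity: the same q passes through each zone, so ΔH = q·Σ(L_j/K_j) — the zones act as resistances in series.
Σ(L/K) = 369/45.8 + 422/642 = 8.057 + 0.6573 = 8.714 d
q = ΔH / Σ(L/K) = 0.95 / 8.714 = 0.1090 m/d (same in every zone)
Zone A: v = q/n = 0.1090/0.30 = 0.3634 m/d → t_A = 369/0.3634 = 1015 d
Zone B: v = q/n = 0.1090/0.30 = 0.3634 m/d → t_B = 422/0.3634 = 1161 d
Total t = 1015 + 1161 = 2177 d
   = 2177 / 365 = 5.96 yr

5.96 years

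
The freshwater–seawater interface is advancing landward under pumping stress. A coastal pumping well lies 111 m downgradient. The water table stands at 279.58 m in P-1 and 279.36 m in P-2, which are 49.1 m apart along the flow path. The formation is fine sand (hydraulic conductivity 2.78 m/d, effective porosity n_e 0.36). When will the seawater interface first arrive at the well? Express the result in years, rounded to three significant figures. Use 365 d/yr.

8.79 years

Hydraulic gradient i = (279.58 − 279.36) / 49.1 = 0.22 / 49.1 = 0.004481
q = Ki = 2.78 × 0.004481 = 0.01246 m/d
v_s = q/n_e = 0.01246/0.36 = 0.03460 m/d
t = L / v = 111 / 0.03460 = 3208 d
   = 3208 / 365 = 8.79 yr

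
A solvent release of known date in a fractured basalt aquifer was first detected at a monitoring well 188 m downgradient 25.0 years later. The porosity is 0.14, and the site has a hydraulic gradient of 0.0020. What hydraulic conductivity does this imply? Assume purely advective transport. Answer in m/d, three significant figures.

1.44 m/d

t = 25.0 years = 9125 d
v = L / t = 188 / 9125 = 0.02060 m/d
K = v · n / i = 0.02060 × 0.14 / 0.0020 = 1.44 m/d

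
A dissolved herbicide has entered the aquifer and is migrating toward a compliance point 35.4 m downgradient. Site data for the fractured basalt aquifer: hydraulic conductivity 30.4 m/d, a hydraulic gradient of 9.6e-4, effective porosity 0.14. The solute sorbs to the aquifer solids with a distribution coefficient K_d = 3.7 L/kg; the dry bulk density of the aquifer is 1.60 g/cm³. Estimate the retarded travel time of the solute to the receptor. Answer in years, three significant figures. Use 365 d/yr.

20.1 years

q = Ki = 30.4 × 9.6e-4 = 0.02918 m/d
v_s = q/n_e = 0.02918/0.14 = 0.2085 m/d
Retardation R = 1 + ρ_b·K_d/n = 1 + 1.60×3.7/0.14 = 43.29
Contaminant velocity v_c = v/R = 0.2085/43.29 = 0.004816 m/d
t = L/v_c = 35.4/0.004816 = 7351 d
   = 7351/365 = 20.1 yr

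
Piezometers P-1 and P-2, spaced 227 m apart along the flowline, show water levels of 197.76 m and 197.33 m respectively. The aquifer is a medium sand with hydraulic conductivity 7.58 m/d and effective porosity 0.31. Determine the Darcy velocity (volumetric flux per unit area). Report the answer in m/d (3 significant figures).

0.0144 m/d

Hydraulic gradient i = (197.76 − 197.33) / 227 = 0.43 / 227 = 0.001894
Specific discharge q = 7.58 × 0.001894 = 0.01436 m/d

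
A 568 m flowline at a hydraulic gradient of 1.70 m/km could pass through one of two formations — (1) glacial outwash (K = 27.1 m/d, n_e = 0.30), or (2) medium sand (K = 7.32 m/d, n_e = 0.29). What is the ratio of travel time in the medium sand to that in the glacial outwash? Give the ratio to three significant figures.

Unit 1 (glacial outwash): v = 27.1×0.0017/0.30 = 0.1536 m/d, t = 568/0.1536 = 3699 d
Unit 2 (medium sand): v = 7.32×0.0017/0.29 = 0.04291 m/d, t = 568/0.04291 = 13240 d
t(medium sand) / t(glacial outwash) = 13240/3699 = 3.58

3.58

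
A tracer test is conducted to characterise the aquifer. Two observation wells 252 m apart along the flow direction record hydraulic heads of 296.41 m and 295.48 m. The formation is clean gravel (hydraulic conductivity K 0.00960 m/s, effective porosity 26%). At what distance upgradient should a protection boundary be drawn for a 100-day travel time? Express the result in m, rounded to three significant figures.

1180 m

Hydraulic gradient i = (296.41 − 295.48) / 252 = 0.93 / 252 = 0.003690
K = 0.00960 m/s × 86400 s/d = 829.4 m/d
Darcy flux q = K·i = 829.4 × 0.003690 = 3.061 m/d
v_s = q/n_e = 3.061/0.26 = 11.77 m/d
L = v × T = 11.77 × 100 = 1177 m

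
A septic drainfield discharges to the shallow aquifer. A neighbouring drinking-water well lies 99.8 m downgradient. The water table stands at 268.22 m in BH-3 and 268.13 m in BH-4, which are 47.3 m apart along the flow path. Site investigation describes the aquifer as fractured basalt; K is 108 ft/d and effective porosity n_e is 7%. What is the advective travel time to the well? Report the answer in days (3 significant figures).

112 days

Hydraulic gradient i = (268.22 − 268.13) / 47.3 = 0.09 / 47.3 = 0.001903
K = 108 ft/d × 0.3048 = 32.92 m/d
q = Ki = 32.92 × 0.001903 = 0.06264 m/d
v = Ki/n = 32.92·0.001903/0.07 = 0.8948 m/d
t = L / v = 99.8 / 0.8948 = 111.5 d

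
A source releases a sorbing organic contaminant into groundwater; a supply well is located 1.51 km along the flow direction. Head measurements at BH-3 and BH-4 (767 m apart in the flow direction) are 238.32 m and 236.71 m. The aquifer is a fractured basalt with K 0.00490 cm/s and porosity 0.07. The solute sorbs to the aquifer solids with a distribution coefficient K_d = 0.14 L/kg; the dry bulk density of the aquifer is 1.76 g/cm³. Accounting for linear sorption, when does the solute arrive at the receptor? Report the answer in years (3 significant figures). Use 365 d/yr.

Hydraulic gradient i = (238.32 − 236.71) / 767 = 1.61 / 767 = 0.002099
K = 0.00490 cm/s × 864 = 4.234 m/d
q = Ki = 4.234 × 0.002099 = 0.008887 m/d
v = Ki/n = 4.234·0.002099/0.07 = 0.1270 m/d
Retardation R = 1 + ρ_b·K_d/n = 1 + 1.76×0.14/0.07 = 4.520
Contaminant velocity v_c = v/R = 0.1270/4.520 = 0.02809 m/d
L = 1.51 km = 1510 m
t = L/v_c = 1510/0.02809 = 53760 d
   = 53760/365 = 147 yr

147 years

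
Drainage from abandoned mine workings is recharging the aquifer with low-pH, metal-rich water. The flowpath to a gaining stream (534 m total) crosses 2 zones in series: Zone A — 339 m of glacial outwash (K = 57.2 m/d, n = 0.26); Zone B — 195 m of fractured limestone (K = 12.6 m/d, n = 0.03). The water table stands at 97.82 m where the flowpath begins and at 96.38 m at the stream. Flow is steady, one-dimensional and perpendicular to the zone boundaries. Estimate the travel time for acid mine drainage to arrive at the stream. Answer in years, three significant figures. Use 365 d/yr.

Total head drop ΔH = 97.82 − 96.38 = 1.44 m
Continuity: the same q passes through each zone, so ΔH = q·Σ(L_j/K_j) — the zones act as resistances in series.
Σ(L/K) = 339/57.2 + 195/12.6 = 5.927 + 15.48 = 21.40 d
q = ΔH / Σ(L/K) = 1.44 / 21.40 = 0.06728 m/d (same in every zone)
Zone A: v = q/n = 0.06728/0.26 = 0.2588 m/d → t_A = 339/0.2588 = 1310 d
Zone B: v = q/n = 0.06728/0.03 = 2.243 m/d → t_B = 195/2.243 = 86.95 d
Total t = 1310 + 86.95 = 1397 d
   = 1397 / 365 = 3.83 yr

3.83 years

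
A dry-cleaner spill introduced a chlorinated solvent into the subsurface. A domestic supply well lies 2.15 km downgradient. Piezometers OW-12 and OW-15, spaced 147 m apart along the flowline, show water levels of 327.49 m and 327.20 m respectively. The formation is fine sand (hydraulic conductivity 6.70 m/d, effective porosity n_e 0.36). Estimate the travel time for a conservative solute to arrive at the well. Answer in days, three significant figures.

Hydraulic gradient i = (327.49 − 327.20) / 147 = 0.29 / 147 = 0.001973
q = Ki = 6.70 × 0.001973 = 0.01322 m/d
Seepage velocity v = q / n = 0.01322 / 0.36 = 0.03672 m/d
L = 2.15 km = 2150 m
t = L / v = 2150 / 0.03672 = 58560 d

58600 days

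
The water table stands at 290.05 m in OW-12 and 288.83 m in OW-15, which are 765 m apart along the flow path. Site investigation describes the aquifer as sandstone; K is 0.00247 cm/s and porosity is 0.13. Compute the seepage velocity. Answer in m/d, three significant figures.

0.0262 m/d

Hydraulic gradient i = (290.05 − 288.83) / 765 = 1.22 / 765 = 0.001595
K = 0.00247 cm/s × 864 = 2.134 m/d
Specific discharge q = 2.134 × 0.001595 = 0.003403 m/d
v_s = q/n_e = 0.003403/0.13 = 0.02618 m/d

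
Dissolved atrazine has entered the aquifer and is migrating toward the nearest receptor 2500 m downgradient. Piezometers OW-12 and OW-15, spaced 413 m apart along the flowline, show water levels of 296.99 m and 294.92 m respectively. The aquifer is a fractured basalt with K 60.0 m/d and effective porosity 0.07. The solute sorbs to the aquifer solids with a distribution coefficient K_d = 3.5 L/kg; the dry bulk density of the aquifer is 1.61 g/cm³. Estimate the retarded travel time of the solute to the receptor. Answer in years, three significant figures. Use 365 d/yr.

Hydraulic gradient i = (296.99 − 294.92) / 413 = 2.07 / 413 = 0.005012
Specific discharge q = 60.0 × 0.005012 = 0.3007 m/d
Average linear velocity = 0.3007 / 0.07 = 4.296 m/d
Retardation R = 1 + ρ_b·K_d/n = 1 + 1.61×3.5/0.07 = 81.50
Contaminant velocity v_c = v/R = 4.296/81.50 = 0.05271 m/d
t = L/v_c = 2500/0.05271 = 47430 d
   = 47430/365 = 130 yr

130 years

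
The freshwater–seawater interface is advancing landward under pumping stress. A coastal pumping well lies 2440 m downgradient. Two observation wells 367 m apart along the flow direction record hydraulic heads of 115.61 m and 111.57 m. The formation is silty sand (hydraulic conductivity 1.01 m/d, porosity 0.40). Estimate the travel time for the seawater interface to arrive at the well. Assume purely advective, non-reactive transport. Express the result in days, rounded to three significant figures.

Hydraulic gradient i = (115.61 − 111.57) / 367 = 4.04 / 367 = 0.01101
Specific discharge q = 1.01 × 0.01101 = 0.01112 m/d
Seepage velocity v = q / n = 0.01112 / 0.40 = 0.02780 m/d
t = L / v = 2440 / 0.02780 = 87780 d

87800 days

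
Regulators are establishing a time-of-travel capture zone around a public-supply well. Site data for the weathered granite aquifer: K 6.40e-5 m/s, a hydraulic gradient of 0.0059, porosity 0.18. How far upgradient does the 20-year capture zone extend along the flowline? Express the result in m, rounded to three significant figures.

1320 m

K = 6.40e-5 m/s × 86400 s/d = 5.530 m/d
Darcy flux q = K·i = 5.530 × 0.0059 = 0.03262 m/d
Average linear velocity = 0.03262 / 0.18 = 0.1812 m/d
T = 20 yr × 365 = 7300 d
L = v × T = 0.1812 × 7300 = 1323 m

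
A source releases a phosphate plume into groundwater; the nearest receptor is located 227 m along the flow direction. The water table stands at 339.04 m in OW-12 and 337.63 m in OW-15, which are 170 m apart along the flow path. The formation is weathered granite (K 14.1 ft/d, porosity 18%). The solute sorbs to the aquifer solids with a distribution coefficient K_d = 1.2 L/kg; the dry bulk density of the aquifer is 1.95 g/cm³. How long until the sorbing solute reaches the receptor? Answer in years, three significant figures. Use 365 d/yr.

44.0 years

Hydraulic gradient i = (339.04 − 337.63) / 170 = 1.41 / 170 = 0.008294
K = 14.1 ft/d × 0.3048 = 4.298 m/d
Specific discharge q = 4.298 × 0.008294 = 0.03565 m/d
v = Ki/n = 4.298·0.008294/0.18 = 0.1980 m/d
Retardation R = 1 + ρ_b·K_d/n = 1 + 1.95×1.2/0.18 = 14.00
Contaminant velocity v_c = v/R = 0.1980/14.00 = 0.01415 m/d
t = L/v_c = 227/0.01415 = 16050 d
   = 16050/365 = 44.0 yr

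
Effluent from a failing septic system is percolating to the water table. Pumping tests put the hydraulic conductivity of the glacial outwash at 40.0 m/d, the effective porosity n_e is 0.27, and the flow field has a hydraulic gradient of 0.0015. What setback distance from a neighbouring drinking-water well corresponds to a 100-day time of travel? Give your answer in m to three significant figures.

22.2 m

Specific discharge q = 40.0 × 0.0015 = 0.06000 m/d
Seepage velocity v = q / n = 0.06000 / 0.27 = 0.2222 m/d
L = v × T = 0.2222 × 100 = 22.22 m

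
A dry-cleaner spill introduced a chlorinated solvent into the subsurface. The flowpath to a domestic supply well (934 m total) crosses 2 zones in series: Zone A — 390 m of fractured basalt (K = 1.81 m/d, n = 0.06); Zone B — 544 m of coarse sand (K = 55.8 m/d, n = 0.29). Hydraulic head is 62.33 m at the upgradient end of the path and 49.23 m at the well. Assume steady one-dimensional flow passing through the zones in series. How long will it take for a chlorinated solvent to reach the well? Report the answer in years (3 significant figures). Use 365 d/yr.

8.53 years

Total head drop ΔH = 62.33 − 49.23 = 13.10 m
Continuity: the same q passes through each zone, so ΔH = q·Σ(L_j/K_j) — the zones act as resistances in series.
Σ(L/K) = 390/1.81 + 544/55.8 = 215.5 + 9.749 = 225.2 d
q = ΔH / Σ(L/K) = 13.10 / 225.2 = 0.05817 m/d (same in every zone)
Zone A: v = q/n = 0.05817/0.06 = 0.9694 m/d → t_A = 390/0.9694 = 402.3 d
Zone B: v = q/n = 0.05817/0.29 = 0.2006 m/d → t_B = 544/0.2006 = 2712 d
Total t = 402.3 + 2712 = 3115 d
   = 3115 / 365 = 8.53 yr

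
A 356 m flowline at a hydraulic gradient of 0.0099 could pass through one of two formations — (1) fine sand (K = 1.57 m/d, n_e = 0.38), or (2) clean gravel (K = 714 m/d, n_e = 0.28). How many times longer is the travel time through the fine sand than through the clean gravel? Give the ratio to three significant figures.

Unit 1 (fine sand): v = 1.57×0.0099/0.38 = 0.04090 m/d, t = 356/0.04090 = 8704 d
Unit 2 (clean gravel): v = 714×0.0099/0.28 = 25.25 m/d, t = 356/25.25 = 14.10 d
t(fine sand) / t(clean gravel) = 8704/14.10 = 617

617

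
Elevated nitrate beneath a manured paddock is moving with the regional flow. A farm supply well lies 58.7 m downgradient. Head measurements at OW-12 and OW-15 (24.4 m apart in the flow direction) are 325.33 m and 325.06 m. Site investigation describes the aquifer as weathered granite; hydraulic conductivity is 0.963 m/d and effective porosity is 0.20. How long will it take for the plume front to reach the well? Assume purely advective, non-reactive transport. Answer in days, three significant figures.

Hydraulic gradient i = (325.33 − 325.06) / 24.4 = 0.27 / 24.4 = 0.01107
Darcy flux q = K·i = 0.963 × 0.01107 = 0.01066 m/d
v = Ki/n = 0.963·0.01107/0.20 = 0.05328 m/d
t = L / v = 58.7 / 0.05328 = 1102 d

1100 days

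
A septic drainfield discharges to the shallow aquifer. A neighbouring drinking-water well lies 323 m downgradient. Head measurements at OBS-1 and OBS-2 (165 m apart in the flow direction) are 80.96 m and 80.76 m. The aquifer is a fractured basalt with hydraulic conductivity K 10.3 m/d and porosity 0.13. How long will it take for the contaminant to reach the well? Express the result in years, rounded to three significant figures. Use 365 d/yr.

Hydraulic gradient i = (80.96 − 80.76) / 165 = 0.20 / 165 = 0.001212
Darcy flux q = K·i = 10.3 × 0.001212 = 0.01248 m/d
Average linear velocity = 0.01248 / 0.13 = 0.09604 m/d
t = L / v = 323 / 0.09604 = 3363 d
   = 3363 / 365 = 9.21 yr

9.21 years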